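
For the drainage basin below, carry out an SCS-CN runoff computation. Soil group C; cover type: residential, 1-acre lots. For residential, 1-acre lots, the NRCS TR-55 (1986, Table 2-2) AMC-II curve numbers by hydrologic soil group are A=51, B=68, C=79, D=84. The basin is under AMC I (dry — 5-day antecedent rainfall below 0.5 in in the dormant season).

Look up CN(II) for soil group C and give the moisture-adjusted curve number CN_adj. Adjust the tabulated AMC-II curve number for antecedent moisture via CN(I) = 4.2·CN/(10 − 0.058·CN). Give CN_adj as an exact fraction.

NRCS table: residential, 1-acre lots, soil group C → CN(II) = 79
Dry (AMC I): CN(I) = 4.2·79/(10 − 0.058·79) = (1659/5)/(2709/500) = 7900/129 ≈ 61.240

CN_adj = 7900/129 ≈ 61.240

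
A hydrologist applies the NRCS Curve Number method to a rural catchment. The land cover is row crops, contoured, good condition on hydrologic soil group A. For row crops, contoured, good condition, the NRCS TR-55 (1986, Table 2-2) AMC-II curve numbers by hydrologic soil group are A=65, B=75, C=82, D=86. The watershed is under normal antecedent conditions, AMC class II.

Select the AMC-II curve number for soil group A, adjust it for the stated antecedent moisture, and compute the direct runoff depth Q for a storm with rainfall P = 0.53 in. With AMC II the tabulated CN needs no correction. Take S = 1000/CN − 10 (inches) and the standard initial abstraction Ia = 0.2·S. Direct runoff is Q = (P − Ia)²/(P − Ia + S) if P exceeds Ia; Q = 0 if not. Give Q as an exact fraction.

NRCS table: row crops, contoured, good condition, soil group A → CN(II) = 65
Average conditions: CN = 65 (no AMC adjustment).
Retention S: 1000/CN − 10 with CN=65.000 → S = 70/13 ≈ 5.385 in
Ia = 0.2S: 0.2·5.385 = 1.077 in (exactly 14/13)
P = 0.530 ≤ Ia = 1.077 in: entire storm abstracted, Q = 0.

Q = 0 in ≈ 0.000 in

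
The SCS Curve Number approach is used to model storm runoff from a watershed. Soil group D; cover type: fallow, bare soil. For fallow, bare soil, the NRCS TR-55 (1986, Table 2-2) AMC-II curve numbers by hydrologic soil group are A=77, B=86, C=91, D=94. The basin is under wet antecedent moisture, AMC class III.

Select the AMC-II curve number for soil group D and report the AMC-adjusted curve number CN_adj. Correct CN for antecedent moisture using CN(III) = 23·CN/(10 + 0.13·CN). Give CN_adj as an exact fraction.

NRCS table: fallow, bare soil, soil group D → CN(II) = 94
Wet (AMC III): CN(III) = 23·94/(10 + 0.13·94) = 2162/(1111/50) = 108100/1111 ≈ 97.300

CN_adj = 108100/1111 ≈ 97.300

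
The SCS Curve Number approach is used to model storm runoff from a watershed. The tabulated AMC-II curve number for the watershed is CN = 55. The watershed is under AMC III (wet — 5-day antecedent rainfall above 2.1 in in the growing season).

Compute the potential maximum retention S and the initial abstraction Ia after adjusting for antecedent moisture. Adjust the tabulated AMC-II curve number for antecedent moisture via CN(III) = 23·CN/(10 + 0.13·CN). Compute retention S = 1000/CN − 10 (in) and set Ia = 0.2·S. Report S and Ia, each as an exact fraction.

S = 900/253 in ≈ 3.557 in; Ia = 180/253 in ≈ 0.711 in

Adjust CN=55 to AMC III: 23·55/(10 + 0.13·55) → 1265 ÷ (343/20) = 25300/343 ≈ 73.761
Retention S: 1000/CN − 10 with CN=73.761 → S = 900/253 ≈ 3.557 in
Initial abstraction Ia = S/5 = (900/253)/5 = 180/253 ≈ 0.711 in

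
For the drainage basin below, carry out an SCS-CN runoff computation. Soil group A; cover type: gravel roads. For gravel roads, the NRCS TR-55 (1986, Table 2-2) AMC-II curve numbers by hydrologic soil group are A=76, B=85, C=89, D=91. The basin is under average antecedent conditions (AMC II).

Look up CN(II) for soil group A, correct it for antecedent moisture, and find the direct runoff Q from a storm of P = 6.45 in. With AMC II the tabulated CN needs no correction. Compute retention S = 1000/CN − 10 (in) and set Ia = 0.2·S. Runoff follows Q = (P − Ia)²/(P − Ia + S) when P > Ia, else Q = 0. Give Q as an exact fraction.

Q = 543169/144020 in ≈ 3.771 in

NRCS table: gravel roads, soil group A → CN(II) = 76
CN(II) = 76; AMC II needs no correction.
S = 1000/76 − 10 = 60/19 in ≈ 3.158 in
Initial abstraction Ia = S/5 = (60/19)/5 = 12/19 ≈ 0.632 in
Excess rainfall: 6.450 − 0.632 = 5.818 in; P > Ia so Q > 0
Q: (2211/380)² ÷ (3411/380) = 543169/144020 in (≈ 3.771 in)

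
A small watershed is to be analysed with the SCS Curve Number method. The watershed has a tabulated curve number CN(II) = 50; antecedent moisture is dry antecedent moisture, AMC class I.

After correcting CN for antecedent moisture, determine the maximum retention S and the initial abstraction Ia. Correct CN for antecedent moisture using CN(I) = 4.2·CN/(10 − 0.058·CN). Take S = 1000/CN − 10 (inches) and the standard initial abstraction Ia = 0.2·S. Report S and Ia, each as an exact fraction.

S = 500/21 in ≈ 23.810 in; Ia = 100/21 in ≈ 4.762 in

CN(I) from CN(II)=50: (4.2·50)/(10 − 0.058·50) = 2100/71 ≈ 29.577
Max retention: S = 1000/(2100/71) − 10 = 500/21 in (≈ 23.810 in)
Ia = 0.2·(500/21) = 100/21 in ≈ 4.762 in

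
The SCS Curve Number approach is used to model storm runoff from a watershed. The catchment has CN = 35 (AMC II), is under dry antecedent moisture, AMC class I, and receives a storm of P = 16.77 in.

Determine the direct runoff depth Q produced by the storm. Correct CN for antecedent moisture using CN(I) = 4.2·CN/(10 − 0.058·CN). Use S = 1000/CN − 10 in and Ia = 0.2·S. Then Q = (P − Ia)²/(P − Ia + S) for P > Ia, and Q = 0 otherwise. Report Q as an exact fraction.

CN(I) from CN(II)=35: (4.2·35)/(10 − 0.058·35) = 14700/797 ≈ 18.444
Retention S: 1000/CN − 10 with CN=18.444 → S = 6500/147 ≈ 44.218 in
Initial abstraction Ia = S/5 = (6500/147)/5 = 1300/147 ≈ 8.844 in
Since P=16.770 > Ia=8.844: effective rainfall P−Ia = 116519/14700 in
Q: (116519/14700)² ÷ (766519/14700) = 1044359797/866756100 in (≈ 1.205 in)

Q = 1044359797/866756100 in ≈ 1.205 in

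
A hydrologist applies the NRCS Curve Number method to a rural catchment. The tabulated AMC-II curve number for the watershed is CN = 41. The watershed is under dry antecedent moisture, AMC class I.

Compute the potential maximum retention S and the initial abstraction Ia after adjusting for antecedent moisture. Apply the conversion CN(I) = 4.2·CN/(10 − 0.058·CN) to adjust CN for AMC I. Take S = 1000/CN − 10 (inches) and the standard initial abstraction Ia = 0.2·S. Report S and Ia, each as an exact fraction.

S = 29500/861 in ≈ 34.262 in; Ia = 5900/861 in ≈ 6.852 in

Dry (AMC I): CN(I) = 4.2·41/(10 − 0.058·41) = (861/5)/(3811/500) = 86100/3811 ≈ 22.592
Max retention: S = 1000/(86100/3811) − 10 = 29500/861 in (≈ 34.262 in)
Initial abstraction Ia = S/5 = (29500/861)/5 = 5900/861 ≈ 6.852 in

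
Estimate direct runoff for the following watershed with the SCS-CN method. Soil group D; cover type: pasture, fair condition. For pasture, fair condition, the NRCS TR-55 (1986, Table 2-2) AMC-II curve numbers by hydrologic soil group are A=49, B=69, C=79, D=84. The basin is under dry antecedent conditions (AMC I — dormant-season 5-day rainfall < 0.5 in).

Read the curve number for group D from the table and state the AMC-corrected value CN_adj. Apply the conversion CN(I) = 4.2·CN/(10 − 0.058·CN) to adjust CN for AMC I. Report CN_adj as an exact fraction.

NRCS table: pasture, fair condition, soil group D → CN(II) = 84
Dry (AMC I): CN(I) = 4.2·84/(10 − 0.058·84) = (1764/5)/(641/125) = 44100/641 ≈ 68.799

CN_adj = 44100/641 ≈ 68.799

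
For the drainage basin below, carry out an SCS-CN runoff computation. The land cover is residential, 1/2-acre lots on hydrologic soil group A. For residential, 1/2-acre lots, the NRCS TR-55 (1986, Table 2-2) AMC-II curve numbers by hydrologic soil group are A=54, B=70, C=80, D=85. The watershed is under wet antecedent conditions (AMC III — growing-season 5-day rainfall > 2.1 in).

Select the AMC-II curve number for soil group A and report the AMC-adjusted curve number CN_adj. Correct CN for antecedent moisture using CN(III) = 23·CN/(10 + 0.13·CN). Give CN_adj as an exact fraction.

CN_adj = 2700/37 ≈ 72.973

NRCS table: residential, 1/2-acre lots, soil group A → CN(II) = 54
CN(III) from CN(II)=54: (23·54)/(10 + 0.13·54) = 2700/37 ≈ 72.973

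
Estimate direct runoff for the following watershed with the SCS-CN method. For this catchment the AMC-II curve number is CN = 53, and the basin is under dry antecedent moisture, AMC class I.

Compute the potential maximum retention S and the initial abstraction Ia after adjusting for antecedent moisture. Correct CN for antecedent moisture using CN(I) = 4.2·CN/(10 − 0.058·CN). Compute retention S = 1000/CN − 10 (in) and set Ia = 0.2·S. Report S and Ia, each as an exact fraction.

S = 23500/1113 in ≈ 21.114 in; Ia = 4700/1113 in ≈ 4.223 in

CN(I) from CN(II)=53: (4.2·53)/(10 − 0.058·53) = 111300/3463 ≈ 32.140
Max retention: S = 1000/(111300/3463) − 10 = 23500/1113 in (≈ 21.114 in)
Initial abstraction Ia = S/5 = (23500/1113)/5 = 4700/1113 ≈ 4.223 in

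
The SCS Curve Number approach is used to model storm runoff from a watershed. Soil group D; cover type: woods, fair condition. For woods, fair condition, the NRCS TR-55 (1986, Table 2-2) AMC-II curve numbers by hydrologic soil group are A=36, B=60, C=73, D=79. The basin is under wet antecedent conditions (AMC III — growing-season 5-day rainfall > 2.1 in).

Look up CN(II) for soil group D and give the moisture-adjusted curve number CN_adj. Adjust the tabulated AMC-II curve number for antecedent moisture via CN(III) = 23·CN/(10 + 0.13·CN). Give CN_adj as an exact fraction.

CN_adj = 181700/2027 ≈ 89.640

NRCS table: woods, fair condition, soil group D → CN(II) = 79
CN(III) from CN(II)=79: (23·79)/(10 + 0.13·79) = 181700/2027 ≈ 89.640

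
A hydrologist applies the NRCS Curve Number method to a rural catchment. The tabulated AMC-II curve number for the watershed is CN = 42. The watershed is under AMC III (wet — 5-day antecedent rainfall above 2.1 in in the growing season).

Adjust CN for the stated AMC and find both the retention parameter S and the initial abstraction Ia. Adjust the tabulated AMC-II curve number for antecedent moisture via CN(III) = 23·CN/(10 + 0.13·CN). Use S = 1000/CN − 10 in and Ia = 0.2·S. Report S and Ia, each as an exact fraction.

S = 2900/483 in ≈ 6.004 in; Ia = 580/483 in ≈ 1.201 in

CN(III) from CN(II)=42: (23·42)/(10 + 0.13·42) = 48300/773 ≈ 62.484
Retention S: 1000/CN − 10 with CN=62.484 → S = 2900/483 ≈ 6.004 in
Ia = 0.2S: 0.2·6.004 = 1.201 in (exactly 580/483)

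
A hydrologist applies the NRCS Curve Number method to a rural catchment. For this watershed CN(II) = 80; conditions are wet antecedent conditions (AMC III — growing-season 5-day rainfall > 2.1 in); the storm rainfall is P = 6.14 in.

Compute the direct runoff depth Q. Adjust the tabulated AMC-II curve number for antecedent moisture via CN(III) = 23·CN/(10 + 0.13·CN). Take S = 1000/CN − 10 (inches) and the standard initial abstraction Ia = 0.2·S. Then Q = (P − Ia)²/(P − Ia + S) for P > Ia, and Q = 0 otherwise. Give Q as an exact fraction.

Q = 46389721/9270150 in ≈ 5.004 in

Wet (AMC III): CN(III) = 23·80/(10 + 0.13·80) = 1840/(102/5) = 4600/51 ≈ 90.196
S = 1000/(4600/51) − 10 = 25/23 in ≈ 1.087 in
Ia = 0.2·(25/23) = 5/23 in ≈ 0.217 in
P − Ia = 6.140 − 0.217 = 6811/1150 ≈ 5.923 in (> 0, runoff occurs)
Q: (6811/1150)² ÷ (8061/1150) = 46389721/9270150 in (≈ 5.004 in)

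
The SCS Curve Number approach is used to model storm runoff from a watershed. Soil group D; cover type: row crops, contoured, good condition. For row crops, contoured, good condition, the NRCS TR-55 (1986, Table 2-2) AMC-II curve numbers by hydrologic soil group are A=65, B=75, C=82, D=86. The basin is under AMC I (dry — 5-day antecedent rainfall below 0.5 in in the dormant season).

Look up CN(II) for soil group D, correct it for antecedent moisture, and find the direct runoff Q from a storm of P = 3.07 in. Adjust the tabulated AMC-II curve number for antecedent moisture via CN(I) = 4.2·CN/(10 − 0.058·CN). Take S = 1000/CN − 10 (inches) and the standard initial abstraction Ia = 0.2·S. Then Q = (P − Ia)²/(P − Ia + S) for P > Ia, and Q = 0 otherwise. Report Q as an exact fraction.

Q = 876337609/1026878700 in ≈ 0.853 in

NRCS table: row crops, contoured, good condition, soil group D → CN(II) = 86
Adjust CN=86 to AMC I: 4.2·86/(10 − 0.058·86) → (1806/5) ÷ (1253/250) = 12900/179 ≈ 72.067
Max retention: S = 1000/(12900/179) − 10 = 500/129 in (≈ 3.876 in)
Ia = 0.2·(500/129) = 100/129 in ≈ 0.775 in
P − Ia = 3.070 − 0.775 = 29603/12900 ≈ 2.295 in (> 0, runoff occurs)
Q: (29603/12900)² ÷ (79603/12900) = 876337609/1026878700 in (≈ 0.853 in)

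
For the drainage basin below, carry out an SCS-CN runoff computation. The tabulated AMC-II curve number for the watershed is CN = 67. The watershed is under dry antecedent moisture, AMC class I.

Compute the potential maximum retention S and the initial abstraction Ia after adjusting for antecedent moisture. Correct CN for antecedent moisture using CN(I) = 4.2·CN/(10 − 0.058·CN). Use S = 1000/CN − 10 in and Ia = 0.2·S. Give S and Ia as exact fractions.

S = 5500/469 in ≈ 11.727 in; Ia = 1100/469 in ≈ 2.345 in

Adjust CN=67 to AMC I: 4.2·67/(10 − 0.058·67) → (1407/5) ÷ (3057/500) = 46900/1019 ≈ 46.026
Max retention: S = 1000/(46900/1019) − 10 = 5500/469 in (≈ 11.727 in)
Ia = 0.2·(5500/469) = 1100/469 in ≈ 2.345 in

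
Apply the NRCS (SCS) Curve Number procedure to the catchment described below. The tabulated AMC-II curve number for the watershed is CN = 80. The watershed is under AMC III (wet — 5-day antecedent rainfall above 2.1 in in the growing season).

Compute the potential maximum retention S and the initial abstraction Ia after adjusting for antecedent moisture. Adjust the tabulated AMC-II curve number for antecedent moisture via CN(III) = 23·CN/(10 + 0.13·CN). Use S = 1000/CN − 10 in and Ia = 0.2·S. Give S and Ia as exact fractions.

Wet (AMC III): CN(III) = 23·80/(10 + 0.13·80) = 1840/(102/5) = 4600/51 ≈ 90.196
Retention S: 1000/CN − 10 with CN=90.196 → S = 25/23 ≈ 1.087 in
Initial abstraction Ia = S/5 = (25/23)/5 = 5/23 ≈ 0.217 in

S = 25/23 in ≈ 1.087 in; Ia = 5/23 in ≈ 0.217 in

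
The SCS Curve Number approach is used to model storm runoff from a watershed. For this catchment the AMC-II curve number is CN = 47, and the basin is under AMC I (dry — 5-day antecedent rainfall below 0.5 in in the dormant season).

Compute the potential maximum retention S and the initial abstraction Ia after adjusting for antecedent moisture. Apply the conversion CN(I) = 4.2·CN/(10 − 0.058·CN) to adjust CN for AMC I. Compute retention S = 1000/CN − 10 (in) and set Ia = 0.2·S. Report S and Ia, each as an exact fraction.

S = 26500/987 in ≈ 26.849 in; Ia = 5300/987 in ≈ 5.370 in

CN(I) from CN(II)=47: (4.2·47)/(10 − 0.058·47) = 98700/3637 ≈ 27.138
Retention S: 1000/CN − 10 with CN=27.138 → S = 26500/987 ≈ 26.849 in
Initial abstraction Ia = S/5 = (26500/987)/5 = 5300/987 ≈ 5.370 in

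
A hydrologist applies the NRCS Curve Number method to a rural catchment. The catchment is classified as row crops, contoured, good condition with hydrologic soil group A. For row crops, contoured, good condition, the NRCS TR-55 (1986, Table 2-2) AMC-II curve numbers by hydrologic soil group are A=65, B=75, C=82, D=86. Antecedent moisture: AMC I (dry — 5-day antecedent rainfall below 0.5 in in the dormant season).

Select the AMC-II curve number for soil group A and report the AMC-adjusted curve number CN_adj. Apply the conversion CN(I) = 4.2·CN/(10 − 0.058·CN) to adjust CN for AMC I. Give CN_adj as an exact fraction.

CN_adj = 3900/89 ≈ 43.820

NRCS table: row crops, contoured, good condition, soil group A → CN(II) = 65
Dry (AMC I): CN(I) = 4.2·65/(10 − 0.058·65) = 273/(623/100) = 3900/89 ≈ 43.820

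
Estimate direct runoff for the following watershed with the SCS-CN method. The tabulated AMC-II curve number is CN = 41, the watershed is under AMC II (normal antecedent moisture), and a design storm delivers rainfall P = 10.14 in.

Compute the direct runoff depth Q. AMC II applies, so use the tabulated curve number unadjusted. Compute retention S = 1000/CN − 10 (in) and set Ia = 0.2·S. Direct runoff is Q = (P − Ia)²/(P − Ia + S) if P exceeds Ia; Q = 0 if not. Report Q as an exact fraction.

Q = 221622769/90993350 in ≈ 2.436 in

AMC II — tabulated CN = 41 applies directly.
Retention S: 1000/CN − 10 with CN=41.000 → S = 590/41 ≈ 14.390 in
Ia = 0.2·(590/41) = 118/41 in ≈ 2.878 in
P − Ia = 10.140 − 2.878 = 14887/2050 ≈ 7.262 in (> 0, runoff occurs)
Runoff Q = (P−Ia)²/(P−Ia+S) = (7.262)²/(7.262+14.390) = 221622769/90993350 ≈ 2.436 in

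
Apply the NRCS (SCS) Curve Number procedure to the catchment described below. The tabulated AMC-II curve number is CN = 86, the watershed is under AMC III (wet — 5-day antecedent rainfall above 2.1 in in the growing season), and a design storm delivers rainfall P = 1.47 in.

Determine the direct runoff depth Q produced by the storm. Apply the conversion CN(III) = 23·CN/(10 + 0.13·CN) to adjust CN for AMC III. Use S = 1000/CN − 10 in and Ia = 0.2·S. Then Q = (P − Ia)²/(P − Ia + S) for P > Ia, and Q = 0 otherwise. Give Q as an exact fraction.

Adjust CN=86 to AMC III: 23·86/(10 + 0.13·86) → 1978 ÷ (1059/50) = 98900/1059 ≈ 93.390
Max retention: S = 1000/(98900/1059) − 10 = 700/989 in (≈ 0.708 in)
Ia = 0.2·(700/989) = 140/989 in ≈ 0.142 in
Since P=1.470 > Ia=0.142: effective rainfall P−Ia = 131383/98900 in
Q: (131383/98900)² ÷ (201383/98900) = 2465927527/2845254100 in (≈ 0.867 in)

Q = 2465927527/2845254100 in ≈ 0.867 in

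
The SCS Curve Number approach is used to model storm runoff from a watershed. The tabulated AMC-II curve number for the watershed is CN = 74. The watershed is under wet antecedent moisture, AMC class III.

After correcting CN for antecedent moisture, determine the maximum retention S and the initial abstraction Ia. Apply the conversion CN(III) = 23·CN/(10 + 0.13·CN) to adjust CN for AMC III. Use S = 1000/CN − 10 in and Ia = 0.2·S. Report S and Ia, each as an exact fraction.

S = 1300/851 in ≈ 1.528 in; Ia = 260/851 in ≈ 0.306 in

Adjust CN=74 to AMC III: 23·74/(10 + 0.13·74) → 1702 ÷ (981/50) = 85100/981 ≈ 86.748
Retention S: 1000/CN − 10 with CN=86.748 → S = 1300/851 ≈ 1.528 in
Initial abstraction Ia = S/5 = (1300/851)/5 = 260/851 ≈ 0.306 in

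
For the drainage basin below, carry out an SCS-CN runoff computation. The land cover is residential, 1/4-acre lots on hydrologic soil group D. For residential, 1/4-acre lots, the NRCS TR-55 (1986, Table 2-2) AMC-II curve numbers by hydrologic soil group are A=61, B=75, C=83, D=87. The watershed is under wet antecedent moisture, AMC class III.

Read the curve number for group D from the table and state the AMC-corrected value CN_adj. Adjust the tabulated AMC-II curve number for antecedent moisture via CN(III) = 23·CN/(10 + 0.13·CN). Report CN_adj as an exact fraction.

CN_adj = 200100/2131 ≈ 93.900

NRCS table: residential, 1/4-acre lots, soil group D → CN(II) = 87
Adjust CN=87 to AMC III: 23·87/(10 + 0.13·87) → 2001 ÷ (2131/100) = 200100/2131 ≈ 93.900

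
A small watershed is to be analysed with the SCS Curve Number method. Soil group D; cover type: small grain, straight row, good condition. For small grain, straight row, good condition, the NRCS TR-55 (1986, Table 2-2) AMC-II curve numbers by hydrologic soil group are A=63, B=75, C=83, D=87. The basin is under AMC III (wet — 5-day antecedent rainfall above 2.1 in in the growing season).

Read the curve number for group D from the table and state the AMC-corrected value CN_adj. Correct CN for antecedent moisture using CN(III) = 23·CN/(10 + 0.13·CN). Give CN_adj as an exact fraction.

NRCS table: small grain, straight row, good condition, soil group D → CN(II) = 87
Wet (AMC III): CN(III) = 23·87/(10 + 0.13·87) = 2001/(2131/100) = 200100/2131 ≈ 93.900

CN_adj = 200100/2131 ≈ 93.900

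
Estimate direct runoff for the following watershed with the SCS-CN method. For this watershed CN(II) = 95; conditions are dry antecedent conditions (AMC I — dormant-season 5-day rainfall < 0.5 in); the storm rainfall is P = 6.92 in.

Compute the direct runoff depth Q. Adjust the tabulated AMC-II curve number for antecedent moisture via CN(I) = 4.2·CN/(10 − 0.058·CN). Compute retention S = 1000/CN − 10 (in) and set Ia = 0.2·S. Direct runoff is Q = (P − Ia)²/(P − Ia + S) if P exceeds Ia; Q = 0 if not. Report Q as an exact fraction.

Adjust CN=95 to AMC I: 4.2·95/(10 − 0.058·95) → 399 ÷ (449/100) = 39900/449 ≈ 88.864
Max retention: S = 1000/(39900/449) − 10 = 500/399 in (≈ 1.253 in)
Ia = 0.2S: 0.2·1.253 = 0.251 in (exactly 100/399)
P − Ia = 6.920 − 0.251 = 66527/9975 ≈ 6.669 in (> 0, runoff occurs)
Runoff Q = (P−Ia)²/(P−Ia+S) = (6.669)²/(6.669+1.253) = 4425841729/788294325 ≈ 5.614 in

Q = 4425841729/788294325 in ≈ 5.614 in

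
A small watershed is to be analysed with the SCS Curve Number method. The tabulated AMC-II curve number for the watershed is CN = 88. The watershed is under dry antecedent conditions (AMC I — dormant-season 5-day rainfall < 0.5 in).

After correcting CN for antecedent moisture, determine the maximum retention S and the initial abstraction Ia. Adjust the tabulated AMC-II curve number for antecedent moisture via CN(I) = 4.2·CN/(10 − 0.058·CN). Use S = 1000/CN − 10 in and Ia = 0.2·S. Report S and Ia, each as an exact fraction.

CN(I) from CN(II)=88: (4.2·88)/(10 − 0.058·88) = 3850/51 ≈ 75.490
Retention S: 1000/CN − 10 with CN=75.490 → S = 250/77 ≈ 3.247 in
Ia = 0.2S: 0.2·3.247 = 0.649 in (exactly 50/77)

S = 250/77 in ≈ 3.247 in; Ia = 50/77 in ≈ 0.649 in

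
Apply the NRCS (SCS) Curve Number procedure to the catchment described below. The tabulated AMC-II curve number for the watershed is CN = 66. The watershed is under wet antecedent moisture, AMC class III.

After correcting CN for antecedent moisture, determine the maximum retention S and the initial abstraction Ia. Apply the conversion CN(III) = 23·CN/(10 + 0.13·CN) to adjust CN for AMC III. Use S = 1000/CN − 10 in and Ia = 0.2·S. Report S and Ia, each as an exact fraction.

S = 1700/759 in ≈ 2.240 in; Ia = 340/759 in ≈ 0.448 in

CN(III) from CN(II)=66: (23·66)/(10 + 0.13·66) = 75900/929 ≈ 81.701
S = 1000/(75900/929) − 10 = 1700/759 in ≈ 2.240 in
Ia = 0.2S: 0.2·2.240 = 0.448 in (exactly 340/759)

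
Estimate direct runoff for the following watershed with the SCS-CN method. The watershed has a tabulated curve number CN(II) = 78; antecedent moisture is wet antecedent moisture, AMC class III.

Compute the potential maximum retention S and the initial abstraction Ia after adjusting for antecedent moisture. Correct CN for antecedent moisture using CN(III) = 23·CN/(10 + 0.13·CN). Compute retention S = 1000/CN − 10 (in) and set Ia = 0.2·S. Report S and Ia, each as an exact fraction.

S = 1100/897 in ≈ 1.226 in; Ia = 220/897 in ≈ 0.245 in

Adjust CN=78 to AMC III: 23·78/(10 + 0.13·78) → 1794 ÷ (1007/50) = 89700/1007 ≈ 89.076
S = 1000/(89700/1007) − 10 = 1100/897 in ≈ 1.226 in
Ia = 0.2S: 0.2·1.226 = 0.245 in (exactly 220/897)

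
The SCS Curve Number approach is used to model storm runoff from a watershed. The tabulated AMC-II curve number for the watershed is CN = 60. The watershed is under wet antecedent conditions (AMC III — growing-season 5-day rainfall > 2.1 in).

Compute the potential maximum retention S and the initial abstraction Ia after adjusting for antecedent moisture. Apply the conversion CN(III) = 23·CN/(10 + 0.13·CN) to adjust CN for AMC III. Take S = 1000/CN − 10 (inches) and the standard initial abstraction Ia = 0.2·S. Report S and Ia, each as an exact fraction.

Wet (AMC III): CN(III) = 23·60/(10 + 0.13·60) = 1380/(89/5) = 6900/89 ≈ 77.528
Retention S: 1000/CN − 10 with CN=77.528 → S = 200/69 ≈ 2.899 in
Ia = 0.2·(200/69) = 40/69 in ≈ 0.580 in

S = 200/69 in ≈ 2.899 in; Ia = 40/69 in ≈ 0.580 in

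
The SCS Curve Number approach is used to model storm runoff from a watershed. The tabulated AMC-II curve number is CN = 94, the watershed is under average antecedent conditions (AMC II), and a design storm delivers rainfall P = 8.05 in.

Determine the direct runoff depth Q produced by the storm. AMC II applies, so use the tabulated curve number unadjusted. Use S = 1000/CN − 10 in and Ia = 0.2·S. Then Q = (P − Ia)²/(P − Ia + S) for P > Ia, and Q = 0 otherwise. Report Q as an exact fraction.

Q = 55457809/7564180 in ≈ 7.332 in

AMC II — tabulated CN = 94 applies directly.
Max retention: S = 1000/94 − 10 = 30/47 in (≈ 0.638 in)
Ia = 0.2S: 0.2·0.638 = 0.128 in (exactly 6/47)
Excess rainfall: 8.050 − 0.128 = 7.922 in; P > Ia so Q > 0
Q: (7447/940)² ÷ (8047/940) = 55457809/7564180 in (≈ 7.332 in)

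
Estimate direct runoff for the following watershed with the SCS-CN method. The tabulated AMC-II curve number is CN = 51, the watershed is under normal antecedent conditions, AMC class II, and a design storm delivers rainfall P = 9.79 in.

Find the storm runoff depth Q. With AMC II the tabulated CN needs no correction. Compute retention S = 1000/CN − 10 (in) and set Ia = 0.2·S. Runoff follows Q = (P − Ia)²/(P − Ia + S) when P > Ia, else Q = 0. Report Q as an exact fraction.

Q = 1610336641/454557900 in ≈ 3.543 in

CN(II) = 51; AMC II needs no correction.
Retention S: 1000/CN − 10 with CN=51.000 → S = 490/51 ≈ 9.608 in
Ia = 0.2·(490/51) = 98/51 in ≈ 1.922 in
Since P=9.790 > Ia=1.922: effective rainfall P−Ia = 40129/5100 in
Q = (40129/5100)²/((40129/5100) + 490/51) = (1610336641/26010000)/(89129/5100) = 1610336641/454557900 in ≈ 3.543 in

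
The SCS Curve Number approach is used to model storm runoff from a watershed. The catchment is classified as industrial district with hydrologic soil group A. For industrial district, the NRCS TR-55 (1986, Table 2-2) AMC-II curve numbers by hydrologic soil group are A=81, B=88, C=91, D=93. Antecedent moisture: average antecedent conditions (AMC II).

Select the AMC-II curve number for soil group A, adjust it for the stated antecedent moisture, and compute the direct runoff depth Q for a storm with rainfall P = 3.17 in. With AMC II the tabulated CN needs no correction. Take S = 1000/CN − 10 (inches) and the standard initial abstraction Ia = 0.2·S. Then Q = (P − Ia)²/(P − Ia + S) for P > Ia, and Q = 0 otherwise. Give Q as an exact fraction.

Q = 478603129/331103700 in ≈ 1.445 in

NRCS table: industrial district, soil group A → CN(II) = 81
AMC II — tabulated CN = 81 applies directly.
S = 1000/81 − 10 = 190/81 in ≈ 2.346 in
Ia = 0.2·(190/81) = 38/81 in ≈ 0.469 in
Excess rainfall: 3.170 − 0.469 = 2.701 in; P > Ia so Q > 0
Q = (21877/8100)²/((21877/8100) + 190/81) = (478603129/65610000)/(40877/8100) = 478603129/331103700 in ≈ 1.445 in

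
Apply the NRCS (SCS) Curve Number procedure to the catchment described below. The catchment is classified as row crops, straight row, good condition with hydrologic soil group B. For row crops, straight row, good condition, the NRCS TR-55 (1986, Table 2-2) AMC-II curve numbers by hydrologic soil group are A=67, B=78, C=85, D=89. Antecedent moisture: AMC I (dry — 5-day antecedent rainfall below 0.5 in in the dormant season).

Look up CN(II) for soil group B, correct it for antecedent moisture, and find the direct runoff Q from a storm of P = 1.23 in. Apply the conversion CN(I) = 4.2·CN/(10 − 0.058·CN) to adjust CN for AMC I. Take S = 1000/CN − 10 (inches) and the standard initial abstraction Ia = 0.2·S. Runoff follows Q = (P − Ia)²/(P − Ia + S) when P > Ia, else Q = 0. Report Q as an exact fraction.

Q = 0 in ≈ 0.000 in

NRCS table: row crops, straight row, good condition, soil group B → CN(II) = 78
Adjust CN=78 to AMC I: 4.2·78/(10 − 0.058·78) → (1638/5) ÷ (1369/250) = 81900/1369 ≈ 59.825
Retention S: 1000/CN − 10 with CN=59.825 → S = 5500/819 ≈ 6.716 in
Ia = 0.2·(5500/819) = 1100/819 in ≈ 1.343 in
P = 1.230 ≤ Ia = 1.343 in: entire storm abstracted, Q = 0.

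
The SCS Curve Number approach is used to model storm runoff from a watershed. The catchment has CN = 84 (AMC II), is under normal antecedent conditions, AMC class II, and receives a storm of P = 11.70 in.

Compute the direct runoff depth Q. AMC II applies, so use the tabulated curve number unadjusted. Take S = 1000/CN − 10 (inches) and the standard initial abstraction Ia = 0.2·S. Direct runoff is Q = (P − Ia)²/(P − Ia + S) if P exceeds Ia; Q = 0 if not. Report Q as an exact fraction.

AMC II — tabulated CN = 84 applies directly.
Retention S: 1000/CN − 10 with CN=84.000 → S = 40/21 ≈ 1.905 in
Ia = 0.2·(40/21) = 8/21 in ≈ 0.381 in
Excess rainfall: 11.700 − 0.381 = 11.319 in; P > Ia so Q > 0
Q: (2377/210)² ÷ (2777/210) = 5650129/583170 in (≈ 9.689 in)

Q = 5650129/583170 in ≈ 9.689 in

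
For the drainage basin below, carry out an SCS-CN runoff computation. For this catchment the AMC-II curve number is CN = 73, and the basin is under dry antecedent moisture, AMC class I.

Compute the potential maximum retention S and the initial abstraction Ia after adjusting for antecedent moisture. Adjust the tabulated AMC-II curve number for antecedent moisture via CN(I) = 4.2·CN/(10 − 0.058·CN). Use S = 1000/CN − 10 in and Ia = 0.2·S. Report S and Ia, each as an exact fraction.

S = 4500/511 in ≈ 8.806 in; Ia = 900/511 in ≈ 1.761 in

Dry (AMC I): CN(I) = 4.2·73/(10 − 0.058·73) = (1533/5)/(2883/500) = 51100/961 ≈ 53.174
Retention S: 1000/CN − 10 with CN=53.174 → S = 4500/511 ≈ 8.806 in
Initial abstraction Ia = S/5 = (4500/511)/5 = 900/511 ≈ 1.761 in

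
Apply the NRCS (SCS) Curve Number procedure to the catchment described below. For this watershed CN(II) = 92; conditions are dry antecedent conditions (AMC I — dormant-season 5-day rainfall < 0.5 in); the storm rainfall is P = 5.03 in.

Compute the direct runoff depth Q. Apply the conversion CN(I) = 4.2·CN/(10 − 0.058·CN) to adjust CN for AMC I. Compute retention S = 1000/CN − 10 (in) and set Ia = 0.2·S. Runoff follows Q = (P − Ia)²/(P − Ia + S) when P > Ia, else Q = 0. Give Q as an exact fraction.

CN(I) from CN(II)=92: (4.2·92)/(10 − 0.058·92) = 48300/583 ≈ 82.847
Retention S: 1000/CN − 10 with CN=82.847 → S = 1000/483 ≈ 2.070 in
Initial abstraction Ia = S/5 = (1000/483)/5 = 200/483 ≈ 0.414 in
P − Ia = 5.030 − 0.414 = 222949/48300 ≈ 4.616 in (> 0, runoff occurs)
Q: (222949/48300)² ÷ (322949/48300) = 49706256601/15598436700 in (≈ 3.187 in)

Q = 49706256601/15598436700 in ≈ 3.187 in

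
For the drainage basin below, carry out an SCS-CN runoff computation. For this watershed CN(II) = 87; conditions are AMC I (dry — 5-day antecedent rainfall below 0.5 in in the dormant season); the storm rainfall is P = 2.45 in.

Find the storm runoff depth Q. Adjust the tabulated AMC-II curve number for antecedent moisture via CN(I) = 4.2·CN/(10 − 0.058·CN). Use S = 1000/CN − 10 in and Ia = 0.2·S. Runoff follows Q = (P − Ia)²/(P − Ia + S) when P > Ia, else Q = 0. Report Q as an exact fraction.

Q = 4035171529/7071330420 in ≈ 0.571 in

CN(I) from CN(II)=87: (4.2·87)/(10 − 0.058·87) = 182700/2477 ≈ 73.759
Max retention: S = 1000/(182700/2477) − 10 = 6500/1827 in (≈ 3.558 in)
Initial abstraction Ia = S/5 = (6500/1827)/5 = 1300/1827 ≈ 0.712 in
Excess rainfall: 2.450 − 0.712 = 1.738 in; P > Ia so Q > 0
Q = (63523/36540)²/((63523/36540) + 6500/1827) = (4035171529/1335171600)/(193523/36540) = 4035171529/7071330420 in ≈ 0.571 in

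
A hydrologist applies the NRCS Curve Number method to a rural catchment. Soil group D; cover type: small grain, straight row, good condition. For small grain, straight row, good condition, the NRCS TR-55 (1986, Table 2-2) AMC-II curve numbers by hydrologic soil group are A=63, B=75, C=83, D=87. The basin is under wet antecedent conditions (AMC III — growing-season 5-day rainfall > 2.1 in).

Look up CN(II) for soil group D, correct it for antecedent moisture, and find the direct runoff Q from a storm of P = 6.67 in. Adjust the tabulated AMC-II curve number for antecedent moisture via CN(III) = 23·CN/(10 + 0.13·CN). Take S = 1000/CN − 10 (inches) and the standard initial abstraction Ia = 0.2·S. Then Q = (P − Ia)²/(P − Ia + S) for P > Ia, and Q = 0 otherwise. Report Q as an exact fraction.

NRCS table: small grain, straight row, good condition, soil group D → CN(II) = 87
Wet (AMC III): CN(III) = 23·87/(10 + 0.13·87) = 2001/(2131/100) = 200100/2131 ≈ 93.900
Retention S: 1000/CN − 10 with CN=93.900 → S = 1300/2001 ≈ 0.650 in
Ia = 0.2·(1300/2001) = 260/2001 in ≈ 0.130 in
P − Ia = 6.670 − 0.130 = 1308667/200100 ≈ 6.540 in (> 0, runoff occurs)
Q = (1308667/200100)²/((1308667/200100) + 1300/2001) = (1712609316889/40040010000)/(1438667/200100) = 1712609316889/287877266700 in ≈ 5.949 in

Q = 1712609316889/287877266700 in ≈ 5.949 in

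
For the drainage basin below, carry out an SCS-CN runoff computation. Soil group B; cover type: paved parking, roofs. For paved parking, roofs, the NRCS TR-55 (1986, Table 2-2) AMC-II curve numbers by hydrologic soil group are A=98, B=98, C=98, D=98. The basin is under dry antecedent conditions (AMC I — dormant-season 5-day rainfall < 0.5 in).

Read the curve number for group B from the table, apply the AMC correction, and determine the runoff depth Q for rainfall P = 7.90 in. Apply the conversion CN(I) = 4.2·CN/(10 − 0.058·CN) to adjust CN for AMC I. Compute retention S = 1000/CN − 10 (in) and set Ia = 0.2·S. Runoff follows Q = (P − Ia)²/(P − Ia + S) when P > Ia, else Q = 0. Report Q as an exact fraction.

NRCS table: paved parking, roofs, soil group B → CN(II) = 98
Adjust CN=98 to AMC I: 4.2·98/(10 − 0.058·98) → (2058/5) ÷ (1079/250) = 102900/1079 ≈ 95.366
S = 1000/(102900/1079) − 10 = 500/1029 in ≈ 0.486 in
Ia = 0.2S: 0.2·0.486 = 0.097 in (exactly 100/1029)
P − Ia = 7.900 − 0.097 = 80291/10290 ≈ 7.803 in (> 0, runoff occurs)
Runoff Q = (P−Ia)²/(P−Ia+S) = (7.803)²/(7.803+0.486) = 6446644681/877644390 ≈ 7.345 in

Q = 6446644681/877644390 in ≈ 7.345 in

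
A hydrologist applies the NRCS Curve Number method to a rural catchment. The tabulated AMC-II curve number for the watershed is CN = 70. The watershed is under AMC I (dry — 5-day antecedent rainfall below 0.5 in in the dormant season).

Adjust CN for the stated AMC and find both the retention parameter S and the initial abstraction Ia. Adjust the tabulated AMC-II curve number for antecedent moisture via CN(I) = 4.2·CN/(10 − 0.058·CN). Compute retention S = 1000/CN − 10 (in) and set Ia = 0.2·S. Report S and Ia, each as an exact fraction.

CN(I) from CN(II)=70: (4.2·70)/(10 − 0.058·70) = 4900/99 ≈ 49.495
Retention S: 1000/CN − 10 with CN=49.495 → S = 500/49 ≈ 10.204 in
Initial abstraction Ia = S/5 = (500/49)/5 = 100/49 ≈ 2.041 in

S = 500/49 in ≈ 10.204 in; Ia = 100/49 in ≈ 2.041 in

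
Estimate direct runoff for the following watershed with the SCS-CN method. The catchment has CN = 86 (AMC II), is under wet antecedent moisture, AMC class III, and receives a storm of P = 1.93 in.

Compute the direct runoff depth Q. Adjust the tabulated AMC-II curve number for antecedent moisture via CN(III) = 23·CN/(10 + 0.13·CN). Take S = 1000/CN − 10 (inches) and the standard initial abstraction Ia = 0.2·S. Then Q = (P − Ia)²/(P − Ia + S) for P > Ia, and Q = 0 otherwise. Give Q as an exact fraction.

Q = 31285473129/24416135300 in ≈ 1.281 in

CN(III) from CN(II)=86: (23·86)/(10 + 0.13·86) = 98900/1059 ≈ 93.390
Max retention: S = 1000/(98900/1059) − 10 = 700/989 in (≈ 0.708 in)
Ia = 0.2S: 0.2·0.708 = 0.142 in (exactly 140/989)
Since P=1.930 > Ia=0.142: effective rainfall P−Ia = 176877/98900 in
Runoff Q = (P−Ia)²/(P−Ia+S) = (1.788)²/(1.788+0.708) = 31285473129/24416135300 ≈ 1.281 in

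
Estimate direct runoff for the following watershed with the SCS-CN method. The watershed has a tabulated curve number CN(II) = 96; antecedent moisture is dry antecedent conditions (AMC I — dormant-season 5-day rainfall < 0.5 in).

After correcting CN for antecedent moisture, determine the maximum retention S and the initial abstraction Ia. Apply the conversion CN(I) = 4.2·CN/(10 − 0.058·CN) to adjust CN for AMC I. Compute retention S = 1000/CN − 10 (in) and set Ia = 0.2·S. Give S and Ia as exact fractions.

Dry (AMC I): CN(I) = 4.2·96/(10 − 0.058·96) = (2016/5)/(554/125) = 25200/277 ≈ 90.975
Retention S: 1000/CN − 10 with CN=90.975 → S = 125/126 ≈ 0.992 in
Initial abstraction Ia = S/5 = (125/126)/5 = 25/126 ≈ 0.198 in

S = 125/126 in ≈ 0.992 in; Ia = 25/126 in ≈ 0.198 in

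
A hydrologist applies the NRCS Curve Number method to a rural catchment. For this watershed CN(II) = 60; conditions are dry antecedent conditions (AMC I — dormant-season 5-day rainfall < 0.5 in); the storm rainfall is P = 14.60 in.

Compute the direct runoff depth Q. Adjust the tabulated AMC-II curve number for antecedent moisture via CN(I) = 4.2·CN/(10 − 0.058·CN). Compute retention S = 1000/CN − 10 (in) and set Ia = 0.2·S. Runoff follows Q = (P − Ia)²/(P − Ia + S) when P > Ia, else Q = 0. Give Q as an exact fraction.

Q = 12952801/2708685 in ≈ 4.782 in

Adjust CN=60 to AMC I: 4.2·60/(10 − 0.058·60) → 252 ÷ (163/25) = 6300/163 ≈ 38.650
Retention S: 1000/CN − 10 with CN=38.650 → S = 1000/63 ≈ 15.873 in
Ia = 0.2S: 0.2·15.873 = 3.175 in (exactly 200/63)
P − Ia = 14.600 − 3.175 = 3599/315 ≈ 11.425 in (> 0, runoff occurs)
Runoff Q = (P−Ia)²/(P−Ia+S) = (11.425)²/(11.425+15.873) = 12952801/2708685 ≈ 4.782 in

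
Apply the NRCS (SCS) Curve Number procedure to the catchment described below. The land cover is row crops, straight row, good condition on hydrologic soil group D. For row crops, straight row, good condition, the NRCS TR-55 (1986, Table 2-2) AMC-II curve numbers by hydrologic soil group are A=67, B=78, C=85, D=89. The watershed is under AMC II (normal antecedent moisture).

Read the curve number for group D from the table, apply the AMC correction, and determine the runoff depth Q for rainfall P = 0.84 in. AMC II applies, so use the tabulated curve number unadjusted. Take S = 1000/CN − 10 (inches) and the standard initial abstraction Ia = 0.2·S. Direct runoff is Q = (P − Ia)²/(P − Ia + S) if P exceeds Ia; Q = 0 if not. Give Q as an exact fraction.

NRCS table: row crops, straight row, good condition, soil group D → CN(II) = 89
AMC II — tabulated CN = 89 applies directly.
S = 1000/89 − 10 = 110/89 in ≈ 1.236 in
Initial abstraction Ia = S/5 = (110/89)/5 = 22/89 ≈ 0.247 in
Since P=0.840 > Ia=0.247: effective rainfall P−Ia = 1319/2225 in
Q: (1319/2225)² ÷ (4069/2225) = 1739761/9053525 in (≈ 0.192 in)

Q = 1739761/9053525 in ≈ 0.192 in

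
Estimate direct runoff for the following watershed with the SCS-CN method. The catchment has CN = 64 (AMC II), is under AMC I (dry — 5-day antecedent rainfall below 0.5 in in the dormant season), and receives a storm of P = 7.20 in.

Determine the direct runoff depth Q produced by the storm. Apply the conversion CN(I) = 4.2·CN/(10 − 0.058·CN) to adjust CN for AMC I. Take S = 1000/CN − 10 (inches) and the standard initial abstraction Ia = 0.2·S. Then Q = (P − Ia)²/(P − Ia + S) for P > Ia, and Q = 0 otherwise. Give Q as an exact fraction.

Dry (AMC I): CN(I) = 4.2·64/(10 − 0.058·64) = (1344/5)/(786/125) = 5600/131 ≈ 42.748
S = 1000/(5600/131) − 10 = 375/28 in ≈ 13.393 in
Ia = 0.2S: 0.2·13.393 = 2.679 in (exactly 75/28)
P − Ia = 7.200 − 2.679 = 633/140 ≈ 4.521 in (> 0, runoff occurs)
Q = (633/140)²/((633/140) + 375/28) = (400689/19600)/(627/35) = 133563/117040 in ≈ 1.141 in

Q = 133563/117040 in ≈ 1.141 in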